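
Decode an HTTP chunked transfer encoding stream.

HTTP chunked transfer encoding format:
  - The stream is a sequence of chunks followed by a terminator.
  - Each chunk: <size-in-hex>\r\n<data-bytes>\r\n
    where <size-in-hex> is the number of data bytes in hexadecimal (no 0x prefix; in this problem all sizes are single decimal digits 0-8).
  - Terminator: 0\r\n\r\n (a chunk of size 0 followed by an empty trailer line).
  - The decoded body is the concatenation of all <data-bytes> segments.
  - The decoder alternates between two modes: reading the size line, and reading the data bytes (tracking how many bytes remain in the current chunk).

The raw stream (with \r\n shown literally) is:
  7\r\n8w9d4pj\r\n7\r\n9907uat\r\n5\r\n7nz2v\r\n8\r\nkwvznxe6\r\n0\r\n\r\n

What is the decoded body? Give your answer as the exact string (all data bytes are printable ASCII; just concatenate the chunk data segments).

Answer: 8w9d4pj9907uat7nz2vkwvznxe6

Derivation:
Chunk 1: stream[0..1]='7' size=0x7=7, data at stream[3..10]='8w9d4pj' -> body[0..7], body so far='8w9d4pj'
Chunk 2: stream[12..13]='7' size=0x7=7, data at stream[15..22]='9907uat' -> body[7..14], body so far='8w9d4pj9907uat'
Chunk 3: stream[24..25]='5' size=0x5=5, data at stream[27..32]='7nz2v' -> body[14..19], body so far='8w9d4pj9907uat7nz2v'
Chunk 4: stream[34..35]='8' size=0x8=8, data at stream[37..45]='kwvznxe6' -> body[19..27], body so far='8w9d4pj9907uat7nz2vkwvznxe6'
Chunk 5: stream[47..48]='0' size=0 (terminator). Final body='8w9d4pj9907uat7nz2vkwvznxe6' (27 bytes)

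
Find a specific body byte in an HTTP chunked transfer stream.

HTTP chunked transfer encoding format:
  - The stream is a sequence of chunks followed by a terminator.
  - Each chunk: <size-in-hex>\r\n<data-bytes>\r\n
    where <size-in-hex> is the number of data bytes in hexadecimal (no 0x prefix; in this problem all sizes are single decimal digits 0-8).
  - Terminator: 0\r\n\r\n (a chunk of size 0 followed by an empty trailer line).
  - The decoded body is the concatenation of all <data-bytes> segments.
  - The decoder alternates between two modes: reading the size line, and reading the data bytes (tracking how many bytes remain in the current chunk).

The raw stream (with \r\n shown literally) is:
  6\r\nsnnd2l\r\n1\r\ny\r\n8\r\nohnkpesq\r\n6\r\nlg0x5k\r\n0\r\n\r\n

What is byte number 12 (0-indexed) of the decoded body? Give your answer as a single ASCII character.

Answer: e

Derivation:
Chunk 1: stream[0..1]='6' size=0x6=6, data at stream[3..9]='snnd2l' -> body[0..6], body so far='snnd2l'
Chunk 2: stream[11..12]='1' size=0x1=1, data at stream[14..15]='y' -> body[6..7], body so far='snnd2ly'
Chunk 3: stream[17..18]='8' size=0x8=8, data at stream[20..28]='ohnkpesq' -> body[7..15], body so far='snnd2lyohnkpesq'
Chunk 4: stream[30..31]='6' size=0x6=6, data at stream[33..39]='lg0x5k' -> body[15..21], body so far='snnd2lyohnkpesqlg0x5k'
Chunk 5: stream[41..42]='0' size=0 (terminator). Final body='snnd2lyohnkpesqlg0x5k' (21 bytes)
Body byte 12 = 'e'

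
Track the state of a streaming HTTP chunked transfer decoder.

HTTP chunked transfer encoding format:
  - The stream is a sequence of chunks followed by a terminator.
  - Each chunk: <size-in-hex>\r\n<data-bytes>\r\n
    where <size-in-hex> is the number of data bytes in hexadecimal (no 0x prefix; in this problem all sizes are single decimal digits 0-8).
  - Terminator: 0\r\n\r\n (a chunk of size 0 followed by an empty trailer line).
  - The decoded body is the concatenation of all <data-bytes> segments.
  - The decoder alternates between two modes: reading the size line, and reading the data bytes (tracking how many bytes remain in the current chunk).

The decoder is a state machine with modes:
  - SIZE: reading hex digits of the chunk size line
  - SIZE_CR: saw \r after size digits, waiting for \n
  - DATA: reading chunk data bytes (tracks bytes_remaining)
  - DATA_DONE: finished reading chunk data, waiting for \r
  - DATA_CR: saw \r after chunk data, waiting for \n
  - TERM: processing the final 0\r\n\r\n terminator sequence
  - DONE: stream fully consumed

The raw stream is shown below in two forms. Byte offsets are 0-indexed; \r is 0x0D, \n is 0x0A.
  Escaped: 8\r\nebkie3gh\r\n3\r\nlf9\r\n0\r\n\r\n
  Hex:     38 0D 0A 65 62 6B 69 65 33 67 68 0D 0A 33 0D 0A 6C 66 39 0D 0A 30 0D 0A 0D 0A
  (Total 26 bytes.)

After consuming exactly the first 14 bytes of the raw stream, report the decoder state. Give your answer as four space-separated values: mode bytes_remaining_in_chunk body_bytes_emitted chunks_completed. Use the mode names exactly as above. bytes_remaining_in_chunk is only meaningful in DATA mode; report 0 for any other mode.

Byte 0 = '8': mode=SIZE remaining=0 emitted=0 chunks_done=0
Byte 1 = 0x0D: mode=SIZE_CR remaining=0 emitted=0 chunks_done=0
Byte 2 = 0x0A: mode=DATA remaining=8 emitted=0 chunks_done=0
Byte 3 = 'e': mode=DATA remaining=7 emitted=1 chunks_done=0
Byte 4 = 'b': mode=DATA remaining=6 emitted=2 chunks_done=0
Byte 5 = 'k': mode=DATA remaining=5 emitted=3 chunks_done=0
Byte 6 = 'i': mode=DATA remaining=4 emitted=4 chunks_done=0
Byte 7 = 'e': mode=DATA remaining=3 emitted=5 chunks_done=0
Byte 8 = '3': mode=DATA remaining=2 emitted=6 chunks_done=0
Byte 9 = 'g': mode=DATA remaining=1 emitted=7 chunks_done=0
Byte 10 = 'h': mode=DATA_DONE remaining=0 emitted=8 chunks_done=0
Byte 11 = 0x0D: mode=DATA_CR remaining=0 emitted=8 chunks_done=0
Byte 12 = 0x0A: mode=SIZE remaining=0 emitted=8 chunks_done=1
Byte 13 = '3': mode=SIZE remaining=0 emitted=8 chunks_done=1

Answer: SIZE 0 8 1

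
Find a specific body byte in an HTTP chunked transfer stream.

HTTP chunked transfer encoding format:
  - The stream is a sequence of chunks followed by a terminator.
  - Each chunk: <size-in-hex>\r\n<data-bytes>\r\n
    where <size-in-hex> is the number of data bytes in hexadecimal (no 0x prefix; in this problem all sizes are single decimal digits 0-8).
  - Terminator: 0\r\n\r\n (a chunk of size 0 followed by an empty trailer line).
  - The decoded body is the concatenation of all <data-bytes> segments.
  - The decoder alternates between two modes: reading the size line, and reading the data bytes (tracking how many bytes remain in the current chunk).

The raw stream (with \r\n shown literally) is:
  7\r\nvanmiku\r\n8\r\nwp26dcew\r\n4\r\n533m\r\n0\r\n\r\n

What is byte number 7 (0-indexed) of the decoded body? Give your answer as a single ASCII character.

Chunk 1: stream[0..1]='7' size=0x7=7, data at stream[3..10]='vanmiku' -> body[0..7], body so far='vanmiku'
Chunk 2: stream[12..13]='8' size=0x8=8, data at stream[15..23]='wp26dcew' -> body[7..15], body so far='vanmikuwp26dcew'
Chunk 3: stream[25..26]='4' size=0x4=4, data at stream[28..32]='533m' -> body[15..19], body so far='vanmikuwp26dcew533m'
Chunk 4: stream[34..35]='0' size=0 (terminator). Final body='vanmikuwp26dcew533m' (19 bytes)
Body byte 7 = 'w'

Answer: w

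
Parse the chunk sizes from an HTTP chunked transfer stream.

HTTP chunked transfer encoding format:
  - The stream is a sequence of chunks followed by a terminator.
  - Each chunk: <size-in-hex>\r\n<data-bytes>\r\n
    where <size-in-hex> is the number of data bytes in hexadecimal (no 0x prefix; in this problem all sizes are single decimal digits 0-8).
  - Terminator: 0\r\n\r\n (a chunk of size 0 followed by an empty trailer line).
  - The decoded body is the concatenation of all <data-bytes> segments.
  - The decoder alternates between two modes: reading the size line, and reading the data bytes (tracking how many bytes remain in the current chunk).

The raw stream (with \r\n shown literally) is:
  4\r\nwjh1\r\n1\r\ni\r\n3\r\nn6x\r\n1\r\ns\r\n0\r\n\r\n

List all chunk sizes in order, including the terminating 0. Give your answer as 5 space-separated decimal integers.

Answer: 4 1 3 1 0

Derivation:
Chunk 1: stream[0..1]='4' size=0x4=4, data at stream[3..7]='wjh1' -> body[0..4], body so far='wjh1'
Chunk 2: stream[9..10]='1' size=0x1=1, data at stream[12..13]='i' -> body[4..5], body so far='wjh1i'
Chunk 3: stream[15..16]='3' size=0x3=3, data at stream[18..21]='n6x' -> body[5..8], body so far='wjh1in6x'
Chunk 4: stream[23..24]='1' size=0x1=1, data at stream[26..27]='s' -> body[8..9], body so far='wjh1in6xs'
Chunk 5: stream[29..30]='0' size=0 (terminator). Final body='wjh1in6xs' (9 bytes)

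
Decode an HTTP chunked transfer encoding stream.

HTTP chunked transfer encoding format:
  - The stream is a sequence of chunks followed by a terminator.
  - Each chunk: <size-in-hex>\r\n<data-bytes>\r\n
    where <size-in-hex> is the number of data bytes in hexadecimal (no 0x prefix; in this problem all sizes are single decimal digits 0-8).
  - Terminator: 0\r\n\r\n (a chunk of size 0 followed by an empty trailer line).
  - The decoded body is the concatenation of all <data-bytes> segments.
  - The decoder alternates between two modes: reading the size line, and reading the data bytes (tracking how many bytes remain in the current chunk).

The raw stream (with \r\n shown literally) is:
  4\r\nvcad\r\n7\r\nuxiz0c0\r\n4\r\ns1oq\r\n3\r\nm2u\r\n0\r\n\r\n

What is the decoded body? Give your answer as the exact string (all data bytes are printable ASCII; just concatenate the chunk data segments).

Chunk 1: stream[0..1]='4' size=0x4=4, data at stream[3..7]='vcad' -> body[0..4], body so far='vcad'
Chunk 2: stream[9..10]='7' size=0x7=7, data at stream[12..19]='uxiz0c0' -> body[4..11], body so far='vcaduxiz0c0'
Chunk 3: stream[21..22]='4' size=0x4=4, data at stream[24..28]='s1oq' -> body[11..15], body so far='vcaduxiz0c0s1oq'
Chunk 4: stream[30..31]='3' size=0x3=3, data at stream[33..36]='m2u' -> body[15..18], body so far='vcaduxiz0c0s1oqm2u'
Chunk 5: stream[38..39]='0' size=0 (terminator). Final body='vcaduxiz0c0s1oqm2u' (18 bytes)

Answer: vcaduxiz0c0s1oqm2u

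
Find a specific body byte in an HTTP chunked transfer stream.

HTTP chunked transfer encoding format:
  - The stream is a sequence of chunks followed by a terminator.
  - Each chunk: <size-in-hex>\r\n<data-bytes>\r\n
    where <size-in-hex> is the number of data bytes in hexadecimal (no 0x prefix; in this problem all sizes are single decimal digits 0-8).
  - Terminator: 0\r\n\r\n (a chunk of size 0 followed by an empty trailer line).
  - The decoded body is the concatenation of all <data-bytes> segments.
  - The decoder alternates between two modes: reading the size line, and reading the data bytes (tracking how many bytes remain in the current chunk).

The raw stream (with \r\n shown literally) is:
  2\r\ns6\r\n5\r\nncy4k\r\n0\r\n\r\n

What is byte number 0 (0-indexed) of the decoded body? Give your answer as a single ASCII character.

Chunk 1: stream[0..1]='2' size=0x2=2, data at stream[3..5]='s6' -> body[0..2], body so far='s6'
Chunk 2: stream[7..8]='5' size=0x5=5, data at stream[10..15]='ncy4k' -> body[2..7], body so far='s6ncy4k'
Chunk 3: stream[17..18]='0' size=0 (terminator). Final body='s6ncy4k' (7 bytes)
Body byte 0 = 's'

Answer: s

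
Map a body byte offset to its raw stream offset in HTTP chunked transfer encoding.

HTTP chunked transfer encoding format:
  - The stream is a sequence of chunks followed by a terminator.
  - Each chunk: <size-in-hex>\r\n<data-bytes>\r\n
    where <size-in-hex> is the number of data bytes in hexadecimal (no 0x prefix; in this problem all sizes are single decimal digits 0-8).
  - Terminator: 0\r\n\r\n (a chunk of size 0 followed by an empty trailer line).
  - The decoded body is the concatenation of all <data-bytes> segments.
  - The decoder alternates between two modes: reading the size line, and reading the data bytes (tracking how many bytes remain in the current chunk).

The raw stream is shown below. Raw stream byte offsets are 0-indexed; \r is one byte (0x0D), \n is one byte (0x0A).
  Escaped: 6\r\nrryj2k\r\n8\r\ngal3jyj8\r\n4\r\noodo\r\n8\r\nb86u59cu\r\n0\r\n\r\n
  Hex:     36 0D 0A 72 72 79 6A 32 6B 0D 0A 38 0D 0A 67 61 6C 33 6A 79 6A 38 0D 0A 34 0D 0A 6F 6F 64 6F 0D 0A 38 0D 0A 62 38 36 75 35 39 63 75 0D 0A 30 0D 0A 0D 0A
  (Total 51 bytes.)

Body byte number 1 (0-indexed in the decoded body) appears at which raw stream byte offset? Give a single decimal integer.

Answer: 4

Derivation:
Chunk 1: stream[0..1]='6' size=0x6=6, data at stream[3..9]='rryj2k' -> body[0..6], body so far='rryj2k'
Chunk 2: stream[11..12]='8' size=0x8=8, data at stream[14..22]='gal3jyj8' -> body[6..14], body so far='rryj2kgal3jyj8'
Chunk 3: stream[24..25]='4' size=0x4=4, data at stream[27..31]='oodo' -> body[14..18], body so far='rryj2kgal3jyj8oodo'
Chunk 4: stream[33..34]='8' size=0x8=8, data at stream[36..44]='b86u59cu' -> body[18..26], body so far='rryj2kgal3jyj8oodob86u59cu'
Chunk 5: stream[46..47]='0' size=0 (terminator). Final body='rryj2kgal3jyj8oodob86u59cu' (26 bytes)
Body byte 1 at stream offset 4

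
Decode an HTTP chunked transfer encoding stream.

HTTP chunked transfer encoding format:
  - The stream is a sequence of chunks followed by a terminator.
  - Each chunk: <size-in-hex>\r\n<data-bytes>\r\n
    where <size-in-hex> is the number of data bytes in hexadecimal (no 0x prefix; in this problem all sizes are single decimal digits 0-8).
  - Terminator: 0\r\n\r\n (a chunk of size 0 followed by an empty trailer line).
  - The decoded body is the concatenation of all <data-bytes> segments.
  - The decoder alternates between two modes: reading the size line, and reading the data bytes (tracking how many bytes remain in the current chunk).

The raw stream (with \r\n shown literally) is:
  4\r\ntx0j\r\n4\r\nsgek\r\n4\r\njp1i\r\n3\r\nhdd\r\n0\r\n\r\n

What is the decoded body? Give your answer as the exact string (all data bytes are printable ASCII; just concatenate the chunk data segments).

Chunk 1: stream[0..1]='4' size=0x4=4, data at stream[3..7]='tx0j' -> body[0..4], body so far='tx0j'
Chunk 2: stream[9..10]='4' size=0x4=4, data at stream[12..16]='sgek' -> body[4..8], body so far='tx0jsgek'
Chunk 3: stream[18..19]='4' size=0x4=4, data at stream[21..25]='jp1i' -> body[8..12], body so far='tx0jsgekjp1i'
Chunk 4: stream[27..28]='3' size=0x3=3, data at stream[30..33]='hdd' -> body[12..15], body so far='tx0jsgekjp1ihdd'
Chunk 5: stream[35..36]='0' size=0 (terminator). Final body='tx0jsgekjp1ihdd' (15 bytes)

Answer: tx0jsgekjp1ihdd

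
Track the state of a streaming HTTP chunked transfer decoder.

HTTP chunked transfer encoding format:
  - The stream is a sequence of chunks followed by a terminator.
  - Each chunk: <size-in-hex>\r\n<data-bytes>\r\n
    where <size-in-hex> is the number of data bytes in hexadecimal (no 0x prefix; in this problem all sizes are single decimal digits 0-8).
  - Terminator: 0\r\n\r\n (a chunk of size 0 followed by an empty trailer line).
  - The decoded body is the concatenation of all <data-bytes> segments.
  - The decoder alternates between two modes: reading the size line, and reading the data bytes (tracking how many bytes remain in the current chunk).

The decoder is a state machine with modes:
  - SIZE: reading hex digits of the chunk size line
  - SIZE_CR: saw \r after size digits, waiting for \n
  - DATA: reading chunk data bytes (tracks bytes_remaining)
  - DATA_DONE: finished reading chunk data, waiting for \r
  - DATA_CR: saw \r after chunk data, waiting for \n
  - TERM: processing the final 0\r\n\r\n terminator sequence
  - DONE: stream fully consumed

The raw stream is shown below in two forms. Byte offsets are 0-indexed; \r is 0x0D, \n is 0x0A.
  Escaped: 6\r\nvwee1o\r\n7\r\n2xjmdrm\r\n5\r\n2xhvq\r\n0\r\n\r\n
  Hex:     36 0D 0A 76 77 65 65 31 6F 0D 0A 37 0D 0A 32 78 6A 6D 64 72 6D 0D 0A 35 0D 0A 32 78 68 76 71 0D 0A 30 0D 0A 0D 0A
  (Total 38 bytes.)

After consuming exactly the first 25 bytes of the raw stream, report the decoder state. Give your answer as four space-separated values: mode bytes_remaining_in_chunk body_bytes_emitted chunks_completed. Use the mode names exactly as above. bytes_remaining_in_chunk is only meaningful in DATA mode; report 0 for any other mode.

Answer: SIZE_CR 0 13 2

Derivation:
Byte 0 = '6': mode=SIZE remaining=0 emitted=0 chunks_done=0
Byte 1 = 0x0D: mode=SIZE_CR remaining=0 emitted=0 chunks_done=0
Byte 2 = 0x0A: mode=DATA remaining=6 emitted=0 chunks_done=0
Byte 3 = 'v': mode=DATA remaining=5 emitted=1 chunks_done=0
Byte 4 = 'w': mode=DATA remaining=4 emitted=2 chunks_done=0
Byte 5 = 'e': mode=DATA remaining=3 emitted=3 chunks_done=0
Byte 6 = 'e': mode=DATA remaining=2 emitted=4 chunks_done=0
Byte 7 = '1': mode=DATA remaining=1 emitted=5 chunks_done=0
Byte 8 = 'o': mode=DATA_DONE remaining=0 emitted=6 chunks_done=0
Byte 9 = 0x0D: mode=DATA_CR remaining=0 emitted=6 chunks_done=0
Byte 10 = 0x0A: mode=SIZE remaining=0 emitted=6 chunks_done=1
Byte 11 = '7': mode=SIZE remaining=0 emitted=6 chunks_done=1
Byte 12 = 0x0D: mode=SIZE_CR remaining=0 emitted=6 chunks_done=1
Byte 13 = 0x0A: mode=DATA remaining=7 emitted=6 chunks_done=1
Byte 14 = '2': mode=DATA remaining=6 emitted=7 chunks_done=1
Byte 15 = 'x': mode=DATA remaining=5 emitted=8 chunks_done=1
Byte 16 = 'j': mode=DATA remaining=4 emitted=9 chunks_done=1
Byte 17 = 'm': mode=DATA remaining=3 emitted=10 chunks_done=1
Byte 18 = 'd': mode=DATA remaining=2 emitted=11 chunks_done=1
Byte 19 = 'r': mode=DATA remaining=1 emitted=12 chunks_done=1
Byte 20 = 'm': mode=DATA_DONE remaining=0 emitted=13 chunks_done=1
Byte 21 = 0x0D: mode=DATA_CR remaining=0 emitted=13 chunks_done=1
Byte 22 = 0x0A: mode=SIZE remaining=0 emitted=13 chunks_done=2
Byte 23 = '5': mode=SIZE remaining=0 emitted=13 chunks_done=2
Byte 24 = 0x0D: mode=SIZE_CR remaining=0 emitted=13 chunks_done=2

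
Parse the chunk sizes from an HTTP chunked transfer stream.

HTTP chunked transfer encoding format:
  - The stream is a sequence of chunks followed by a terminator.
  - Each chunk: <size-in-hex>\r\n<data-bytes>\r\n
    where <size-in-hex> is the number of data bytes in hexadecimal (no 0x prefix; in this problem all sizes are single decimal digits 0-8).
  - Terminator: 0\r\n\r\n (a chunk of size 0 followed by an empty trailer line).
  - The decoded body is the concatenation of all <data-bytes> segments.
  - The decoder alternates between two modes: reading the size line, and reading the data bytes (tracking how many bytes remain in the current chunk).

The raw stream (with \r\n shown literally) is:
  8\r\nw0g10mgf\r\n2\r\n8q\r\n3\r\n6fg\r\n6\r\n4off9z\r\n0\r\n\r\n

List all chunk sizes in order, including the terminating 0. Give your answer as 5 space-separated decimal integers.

Chunk 1: stream[0..1]='8' size=0x8=8, data at stream[3..11]='w0g10mgf' -> body[0..8], body so far='w0g10mgf'
Chunk 2: stream[13..14]='2' size=0x2=2, data at stream[16..18]='8q' -> body[8..10], body so far='w0g10mgf8q'
Chunk 3: stream[20..21]='3' size=0x3=3, data at stream[23..26]='6fg' -> body[10..13], body so far='w0g10mgf8q6fg'
Chunk 4: stream[28..29]='6' size=0x6=6, data at stream[31..37]='4off9z' -> body[13..19], body so far='w0g10mgf8q6fg4off9z'
Chunk 5: stream[39..40]='0' size=0 (terminator). Final body='w0g10mgf8q6fg4off9z' (19 bytes)

Answer: 8 2 3 6 0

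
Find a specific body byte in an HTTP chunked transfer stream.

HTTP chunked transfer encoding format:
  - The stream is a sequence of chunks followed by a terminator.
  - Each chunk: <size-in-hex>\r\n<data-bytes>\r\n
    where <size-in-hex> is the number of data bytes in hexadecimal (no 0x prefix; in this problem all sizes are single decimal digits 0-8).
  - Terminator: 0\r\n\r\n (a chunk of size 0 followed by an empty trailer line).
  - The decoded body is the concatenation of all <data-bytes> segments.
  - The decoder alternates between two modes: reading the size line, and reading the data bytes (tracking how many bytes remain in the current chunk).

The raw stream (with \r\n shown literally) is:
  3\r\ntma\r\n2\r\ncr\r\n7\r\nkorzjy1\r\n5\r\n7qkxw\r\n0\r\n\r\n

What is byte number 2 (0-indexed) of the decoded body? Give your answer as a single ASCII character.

Chunk 1: stream[0..1]='3' size=0x3=3, data at stream[3..6]='tma' -> body[0..3], body so far='tma'
Chunk 2: stream[8..9]='2' size=0x2=2, data at stream[11..13]='cr' -> body[3..5], body so far='tmacr'
Chunk 3: stream[15..16]='7' size=0x7=7, data at stream[18..25]='korzjy1' -> body[5..12], body so far='tmacrkorzjy1'
Chunk 4: stream[27..28]='5' size=0x5=5, data at stream[30..35]='7qkxw' -> body[12..17], body so far='tmacrkorzjy17qkxw'
Chunk 5: stream[37..38]='0' size=0 (terminator). Final body='tmacrkorzjy17qkxw' (17 bytes)
Body byte 2 = 'a'

Answer: a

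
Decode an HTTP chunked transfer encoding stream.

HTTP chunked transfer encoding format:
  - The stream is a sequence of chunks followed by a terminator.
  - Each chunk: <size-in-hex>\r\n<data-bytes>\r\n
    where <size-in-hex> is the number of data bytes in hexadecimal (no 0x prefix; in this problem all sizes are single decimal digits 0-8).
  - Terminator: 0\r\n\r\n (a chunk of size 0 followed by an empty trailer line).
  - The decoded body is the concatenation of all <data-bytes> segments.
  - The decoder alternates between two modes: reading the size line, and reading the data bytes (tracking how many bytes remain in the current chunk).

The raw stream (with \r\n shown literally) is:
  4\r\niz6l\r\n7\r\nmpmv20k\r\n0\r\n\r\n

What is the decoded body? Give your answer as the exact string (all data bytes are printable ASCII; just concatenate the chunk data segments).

Answer: iz6lmpmv20k

Derivation:
Chunk 1: stream[0..1]='4' size=0x4=4, data at stream[3..7]='iz6l' -> body[0..4], body so far='iz6l'
Chunk 2: stream[9..10]='7' size=0x7=7, data at stream[12..19]='mpmv20k' -> body[4..11], body so far='iz6lmpmv20k'
Chunk 3: stream[21..22]='0' size=0 (terminator). Final body='iz6lmpmv20k' (11 bytes)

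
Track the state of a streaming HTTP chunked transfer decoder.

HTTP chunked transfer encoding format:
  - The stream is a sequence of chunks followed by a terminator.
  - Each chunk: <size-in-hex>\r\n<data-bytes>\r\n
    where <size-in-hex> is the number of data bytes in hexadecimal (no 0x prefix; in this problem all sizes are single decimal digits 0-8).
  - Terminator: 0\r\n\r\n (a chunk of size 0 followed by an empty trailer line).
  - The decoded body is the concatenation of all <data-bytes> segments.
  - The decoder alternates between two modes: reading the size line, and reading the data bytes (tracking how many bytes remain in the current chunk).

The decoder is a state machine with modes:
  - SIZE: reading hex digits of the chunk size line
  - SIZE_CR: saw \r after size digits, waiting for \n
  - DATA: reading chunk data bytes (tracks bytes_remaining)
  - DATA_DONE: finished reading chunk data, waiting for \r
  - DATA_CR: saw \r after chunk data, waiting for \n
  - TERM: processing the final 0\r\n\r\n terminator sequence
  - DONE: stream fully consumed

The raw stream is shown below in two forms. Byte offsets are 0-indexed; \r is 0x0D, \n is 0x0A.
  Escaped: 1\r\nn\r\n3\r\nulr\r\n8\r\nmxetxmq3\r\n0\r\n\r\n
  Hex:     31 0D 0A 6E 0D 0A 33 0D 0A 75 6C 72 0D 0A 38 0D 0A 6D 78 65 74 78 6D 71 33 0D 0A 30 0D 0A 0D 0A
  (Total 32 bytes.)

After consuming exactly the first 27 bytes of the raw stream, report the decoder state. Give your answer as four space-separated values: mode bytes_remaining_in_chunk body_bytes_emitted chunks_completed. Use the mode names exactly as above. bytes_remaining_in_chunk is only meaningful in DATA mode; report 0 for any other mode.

Byte 0 = '1': mode=SIZE remaining=0 emitted=0 chunks_done=0
Byte 1 = 0x0D: mode=SIZE_CR remaining=0 emitted=0 chunks_done=0
Byte 2 = 0x0A: mode=DATA remaining=1 emitted=0 chunks_done=0
Byte 3 = 'n': mode=DATA_DONE remaining=0 emitted=1 chunks_done=0
Byte 4 = 0x0D: mode=DATA_CR remaining=0 emitted=1 chunks_done=0
Byte 5 = 0x0A: mode=SIZE remaining=0 emitted=1 chunks_done=1
Byte 6 = '3': mode=SIZE remaining=0 emitted=1 chunks_done=1
Byte 7 = 0x0D: mode=SIZE_CR remaining=0 emitted=1 chunks_done=1
Byte 8 = 0x0A: mode=DATA remaining=3 emitted=1 chunks_done=1
Byte 9 = 'u': mode=DATA remaining=2 emitted=2 chunks_done=1
Byte 10 = 'l': mode=DATA remaining=1 emitted=3 chunks_done=1
Byte 11 = 'r': mode=DATA_DONE remaining=0 emitted=4 chunks_done=1
Byte 12 = 0x0D: mode=DATA_CR remaining=0 emitted=4 chunks_done=1
Byte 13 = 0x0A: mode=SIZE remaining=0 emitted=4 chunks_done=2
Byte 14 = '8': mode=SIZE remaining=0 emitted=4 chunks_done=2
Byte 15 = 0x0D: mode=SIZE_CR remaining=0 emitted=4 chunks_done=2
Byte 16 = 0x0A: mode=DATA remaining=8 emitted=4 chunks_done=2
Byte 17 = 'm': mode=DATA remaining=7 emitted=5 chunks_done=2
Byte 18 = 'x': mode=DATA remaining=6 emitted=6 chunks_done=2
Byte 19 = 'e': mode=DATA remaining=5 emitted=7 chunks_done=2
Byte 20 = 't': mode=DATA remaining=4 emitted=8 chunks_done=2
Byte 21 = 'x': mode=DATA remaining=3 emitted=9 chunks_done=2
Byte 22 = 'm': mode=DATA remaining=2 emitted=10 chunks_done=2
Byte 23 = 'q': mode=DATA remaining=1 emitted=11 chunks_done=2
Byte 24 = '3': mode=DATA_DONE remaining=0 emitted=12 chunks_done=2
Byte 25 = 0x0D: mode=DATA_CR remaining=0 emitted=12 chunks_done=2
Byte 26 = 0x0A: mode=SIZE remaining=0 emitted=12 chunks_done=3

Answer: SIZE 0 12 3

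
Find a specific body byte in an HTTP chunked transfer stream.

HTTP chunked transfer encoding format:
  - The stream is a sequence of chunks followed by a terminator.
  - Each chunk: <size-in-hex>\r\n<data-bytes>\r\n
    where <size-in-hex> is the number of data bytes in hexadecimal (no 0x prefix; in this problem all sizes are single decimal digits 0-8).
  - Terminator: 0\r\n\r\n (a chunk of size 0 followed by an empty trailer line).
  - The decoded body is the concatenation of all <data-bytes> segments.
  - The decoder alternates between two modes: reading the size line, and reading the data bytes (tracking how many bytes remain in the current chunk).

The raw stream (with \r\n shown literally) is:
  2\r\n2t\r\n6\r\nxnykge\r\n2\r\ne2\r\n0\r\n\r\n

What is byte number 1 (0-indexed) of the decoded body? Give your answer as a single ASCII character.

Answer: t

Derivation:
Chunk 1: stream[0..1]='2' size=0x2=2, data at stream[3..5]='2t' -> body[0..2], body so far='2t'
Chunk 2: stream[7..8]='6' size=0x6=6, data at stream[10..16]='xnykge' -> body[2..8], body so far='2txnykge'
Chunk 3: stream[18..19]='2' size=0x2=2, data at stream[21..23]='e2' -> body[8..10], body so far='2txnykgee2'
Chunk 4: stream[25..26]='0' size=0 (terminator). Final body='2txnykgee2' (10 bytes)
Body byte 1 = 't'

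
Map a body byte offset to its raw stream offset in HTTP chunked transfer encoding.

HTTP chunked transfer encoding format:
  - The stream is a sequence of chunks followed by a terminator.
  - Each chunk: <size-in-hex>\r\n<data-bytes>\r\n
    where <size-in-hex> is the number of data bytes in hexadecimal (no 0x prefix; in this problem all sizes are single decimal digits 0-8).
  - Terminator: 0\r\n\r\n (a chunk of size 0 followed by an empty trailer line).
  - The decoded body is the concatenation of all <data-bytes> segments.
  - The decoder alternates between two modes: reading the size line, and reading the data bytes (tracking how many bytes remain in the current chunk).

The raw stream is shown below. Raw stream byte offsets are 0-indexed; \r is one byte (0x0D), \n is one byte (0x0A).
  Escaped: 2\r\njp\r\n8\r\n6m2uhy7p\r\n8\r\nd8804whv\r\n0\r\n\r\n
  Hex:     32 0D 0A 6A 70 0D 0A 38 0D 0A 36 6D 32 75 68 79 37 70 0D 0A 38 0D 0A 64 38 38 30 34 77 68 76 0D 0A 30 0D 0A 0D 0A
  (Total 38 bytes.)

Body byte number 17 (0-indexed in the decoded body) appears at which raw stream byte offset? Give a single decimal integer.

Chunk 1: stream[0..1]='2' size=0x2=2, data at stream[3..5]='jp' -> body[0..2], body so far='jp'
Chunk 2: stream[7..8]='8' size=0x8=8, data at stream[10..18]='6m2uhy7p' -> body[2..10], body so far='jp6m2uhy7p'
Chunk 3: stream[20..21]='8' size=0x8=8, data at stream[23..31]='d8804whv' -> body[10..18], body so far='jp6m2uhy7pd8804whv'
Chunk 4: stream[33..34]='0' size=0 (terminator). Final body='jp6m2uhy7pd8804whv' (18 bytes)
Body byte 17 at stream offset 30

Answer: 30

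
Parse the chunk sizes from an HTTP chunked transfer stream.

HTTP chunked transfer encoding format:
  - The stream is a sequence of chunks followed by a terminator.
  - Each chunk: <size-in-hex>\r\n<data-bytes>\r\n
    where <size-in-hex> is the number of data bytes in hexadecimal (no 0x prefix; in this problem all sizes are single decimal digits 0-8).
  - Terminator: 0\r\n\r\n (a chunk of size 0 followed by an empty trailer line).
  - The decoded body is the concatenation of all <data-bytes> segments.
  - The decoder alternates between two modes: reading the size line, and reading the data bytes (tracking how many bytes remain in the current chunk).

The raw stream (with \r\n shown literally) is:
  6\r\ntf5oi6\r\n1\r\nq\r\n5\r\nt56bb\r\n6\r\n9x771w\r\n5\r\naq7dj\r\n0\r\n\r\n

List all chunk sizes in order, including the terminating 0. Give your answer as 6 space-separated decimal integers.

Answer: 6 1 5 6 5 0

Derivation:
Chunk 1: stream[0..1]='6' size=0x6=6, data at stream[3..9]='tf5oi6' -> body[0..6], body so far='tf5oi6'
Chunk 2: stream[11..12]='1' size=0x1=1, data at stream[14..15]='q' -> body[6..7], body so far='tf5oi6q'
Chunk 3: stream[17..18]='5' size=0x5=5, data at stream[20..25]='t56bb' -> body[7..12], body so far='tf5oi6qt56bb'
Chunk 4: stream[27..28]='6' size=0x6=6, data at stream[30..36]='9x771w' -> body[12..18], body so far='tf5oi6qt56bb9x771w'
Chunk 5: stream[38..39]='5' size=0x5=5, data at stream[41..46]='aq7dj' -> body[18..23], body so far='tf5oi6qt56bb9x771waq7dj'
Chunk 6: stream[48..49]='0' size=0 (terminator). Final body='tf5oi6qt56bb9x771waq7dj' (23 bytes)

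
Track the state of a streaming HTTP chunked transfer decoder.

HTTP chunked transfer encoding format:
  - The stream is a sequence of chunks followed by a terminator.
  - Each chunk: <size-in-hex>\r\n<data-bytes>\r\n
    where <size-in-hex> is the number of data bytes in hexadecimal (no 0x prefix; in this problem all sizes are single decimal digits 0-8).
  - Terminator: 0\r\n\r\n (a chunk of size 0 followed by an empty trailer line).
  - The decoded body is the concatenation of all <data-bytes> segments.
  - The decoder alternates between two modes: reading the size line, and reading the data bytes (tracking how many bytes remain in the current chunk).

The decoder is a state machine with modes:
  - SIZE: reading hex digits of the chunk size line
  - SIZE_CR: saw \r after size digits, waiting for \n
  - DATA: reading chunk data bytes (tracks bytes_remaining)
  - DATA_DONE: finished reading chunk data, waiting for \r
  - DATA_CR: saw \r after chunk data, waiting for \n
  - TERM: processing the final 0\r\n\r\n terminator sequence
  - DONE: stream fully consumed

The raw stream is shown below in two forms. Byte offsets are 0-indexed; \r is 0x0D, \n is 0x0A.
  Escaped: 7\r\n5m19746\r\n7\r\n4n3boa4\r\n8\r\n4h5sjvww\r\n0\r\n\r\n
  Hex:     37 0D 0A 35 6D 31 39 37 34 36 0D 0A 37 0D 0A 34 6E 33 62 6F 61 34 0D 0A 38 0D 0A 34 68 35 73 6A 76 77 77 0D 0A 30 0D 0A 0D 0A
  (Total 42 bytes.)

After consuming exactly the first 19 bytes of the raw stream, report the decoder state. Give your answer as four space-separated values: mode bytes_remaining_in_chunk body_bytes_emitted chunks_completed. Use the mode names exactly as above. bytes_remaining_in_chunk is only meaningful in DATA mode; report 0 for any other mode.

Byte 0 = '7': mode=SIZE remaining=0 emitted=0 chunks_done=0
Byte 1 = 0x0D: mode=SIZE_CR remaining=0 emitted=0 chunks_done=0
Byte 2 = 0x0A: mode=DATA remaining=7 emitted=0 chunks_done=0
Byte 3 = '5': mode=DATA remaining=6 emitted=1 chunks_done=0
Byte 4 = 'm': mode=DATA remaining=5 emitted=2 chunks_done=0
Byte 5 = '1': mode=DATA remaining=4 emitted=3 chunks_done=0
Byte 6 = '9': mode=DATA remaining=3 emitted=4 chunks_done=0
Byte 7 = '7': mode=DATA remaining=2 emitted=5 chunks_done=0
Byte 8 = '4': mode=DATA remaining=1 emitted=6 chunks_done=0
Byte 9 = '6': mode=DATA_DONE remaining=0 emitted=7 chunks_done=0
Byte 10 = 0x0D: mode=DATA_CR remaining=0 emitted=7 chunks_done=0
Byte 11 = 0x0A: mode=SIZE remaining=0 emitted=7 chunks_done=1
Byte 12 = '7': mode=SIZE remaining=0 emitted=7 chunks_done=1
Byte 13 = 0x0D: mode=SIZE_CR remaining=0 emitted=7 chunks_done=1
Byte 14 = 0x0A: mode=DATA remaining=7 emitted=7 chunks_done=1
Byte 15 = '4': mode=DATA remaining=6 emitted=8 chunks_done=1
Byte 16 = 'n': mode=DATA remaining=5 emitted=9 chunks_done=1
Byte 17 = '3': mode=DATA remaining=4 emitted=10 chunks_done=1
Byte 18 = 'b': mode=DATA remaining=3 emitted=11 chunks_done=1

Answer: DATA 3 11 1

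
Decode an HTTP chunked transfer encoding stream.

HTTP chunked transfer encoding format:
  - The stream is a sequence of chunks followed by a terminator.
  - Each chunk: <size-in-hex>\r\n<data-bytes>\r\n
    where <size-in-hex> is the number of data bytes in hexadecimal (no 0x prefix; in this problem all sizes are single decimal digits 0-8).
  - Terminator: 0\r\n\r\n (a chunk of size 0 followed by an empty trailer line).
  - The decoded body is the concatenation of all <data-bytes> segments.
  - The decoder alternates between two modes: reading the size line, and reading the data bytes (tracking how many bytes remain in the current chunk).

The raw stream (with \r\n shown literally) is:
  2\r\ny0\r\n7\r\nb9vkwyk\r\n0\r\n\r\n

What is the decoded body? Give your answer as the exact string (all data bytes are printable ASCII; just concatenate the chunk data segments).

Chunk 1: stream[0..1]='2' size=0x2=2, data at stream[3..5]='y0' -> body[0..2], body so far='y0'
Chunk 2: stream[7..8]='7' size=0x7=7, data at stream[10..17]='b9vkwyk' -> body[2..9], body so far='y0b9vkwyk'
Chunk 3: stream[19..20]='0' size=0 (terminator). Final body='y0b9vkwyk' (9 bytes)

Answer: y0b9vkwyk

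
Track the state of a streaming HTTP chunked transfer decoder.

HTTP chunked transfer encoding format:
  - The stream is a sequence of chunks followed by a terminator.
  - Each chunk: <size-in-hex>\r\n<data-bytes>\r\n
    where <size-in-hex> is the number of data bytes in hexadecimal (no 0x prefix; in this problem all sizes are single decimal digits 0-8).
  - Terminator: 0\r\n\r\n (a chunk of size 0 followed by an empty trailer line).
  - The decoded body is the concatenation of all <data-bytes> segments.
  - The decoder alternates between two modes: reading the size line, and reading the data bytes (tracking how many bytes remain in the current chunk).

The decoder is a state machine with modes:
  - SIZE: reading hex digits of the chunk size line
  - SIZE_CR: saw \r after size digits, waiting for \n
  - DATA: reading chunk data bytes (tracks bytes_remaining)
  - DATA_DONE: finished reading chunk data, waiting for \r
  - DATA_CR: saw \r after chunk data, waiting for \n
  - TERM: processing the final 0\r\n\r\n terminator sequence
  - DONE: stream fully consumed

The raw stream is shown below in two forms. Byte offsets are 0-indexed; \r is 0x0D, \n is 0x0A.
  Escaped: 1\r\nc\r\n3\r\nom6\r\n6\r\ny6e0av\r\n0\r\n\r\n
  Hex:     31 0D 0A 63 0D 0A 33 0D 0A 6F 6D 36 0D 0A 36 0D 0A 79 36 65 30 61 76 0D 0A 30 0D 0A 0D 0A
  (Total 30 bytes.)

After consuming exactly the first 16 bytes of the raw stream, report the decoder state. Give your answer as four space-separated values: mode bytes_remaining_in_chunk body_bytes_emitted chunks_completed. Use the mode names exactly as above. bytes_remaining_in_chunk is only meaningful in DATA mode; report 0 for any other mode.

Byte 0 = '1': mode=SIZE remaining=0 emitted=0 chunks_done=0
Byte 1 = 0x0D: mode=SIZE_CR remaining=0 emitted=0 chunks_done=0
Byte 2 = 0x0A: mode=DATA remaining=1 emitted=0 chunks_done=0
Byte 3 = 'c': mode=DATA_DONE remaining=0 emitted=1 chunks_done=0
Byte 4 = 0x0D: mode=DATA_CR remaining=0 emitted=1 chunks_done=0
Byte 5 = 0x0A: mode=SIZE remaining=0 emitted=1 chunks_done=1
Byte 6 = '3': mode=SIZE remaining=0 emitted=1 chunks_done=1
Byte 7 = 0x0D: mode=SIZE_CR remaining=0 emitted=1 chunks_done=1
Byte 8 = 0x0A: mode=DATA remaining=3 emitted=1 chunks_done=1
Byte 9 = 'o': mode=DATA remaining=2 emitted=2 chunks_done=1
Byte 10 = 'm': mode=DATA remaining=1 emitted=3 chunks_done=1
Byte 11 = '6': mode=DATA_DONE remaining=0 emitted=4 chunks_done=1
Byte 12 = 0x0D: mode=DATA_CR remaining=0 emitted=4 chunks_done=1
Byte 13 = 0x0A: mode=SIZE remaining=0 emitted=4 chunks_done=2
Byte 14 = '6': mode=SIZE remaining=0 emitted=4 chunks_done=2
Byte 15 = 0x0D: mode=SIZE_CR remaining=0 emitted=4 chunks_done=2

Answer: SIZE_CR 0 4 2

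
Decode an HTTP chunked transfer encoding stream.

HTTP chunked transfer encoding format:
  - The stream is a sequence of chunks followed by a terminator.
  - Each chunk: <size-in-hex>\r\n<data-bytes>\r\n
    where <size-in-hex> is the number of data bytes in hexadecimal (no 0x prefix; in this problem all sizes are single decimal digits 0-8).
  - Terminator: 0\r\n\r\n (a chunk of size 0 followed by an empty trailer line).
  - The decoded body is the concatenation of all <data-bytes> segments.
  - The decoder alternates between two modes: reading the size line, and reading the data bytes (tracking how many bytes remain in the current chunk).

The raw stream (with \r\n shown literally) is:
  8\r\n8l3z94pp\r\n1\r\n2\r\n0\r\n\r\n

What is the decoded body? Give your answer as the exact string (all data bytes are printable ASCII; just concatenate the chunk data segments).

Answer: 8l3z94pp2

Derivation:
Chunk 1: stream[0..1]='8' size=0x8=8, data at stream[3..11]='8l3z94pp' -> body[0..8], body so far='8l3z94pp'
Chunk 2: stream[13..14]='1' size=0x1=1, data at stream[16..17]='2' -> body[8..9], body so far='8l3z94pp2'
Chunk 3: stream[19..20]='0' size=0 (terminator). Final body='8l3z94pp2' (9 bytes)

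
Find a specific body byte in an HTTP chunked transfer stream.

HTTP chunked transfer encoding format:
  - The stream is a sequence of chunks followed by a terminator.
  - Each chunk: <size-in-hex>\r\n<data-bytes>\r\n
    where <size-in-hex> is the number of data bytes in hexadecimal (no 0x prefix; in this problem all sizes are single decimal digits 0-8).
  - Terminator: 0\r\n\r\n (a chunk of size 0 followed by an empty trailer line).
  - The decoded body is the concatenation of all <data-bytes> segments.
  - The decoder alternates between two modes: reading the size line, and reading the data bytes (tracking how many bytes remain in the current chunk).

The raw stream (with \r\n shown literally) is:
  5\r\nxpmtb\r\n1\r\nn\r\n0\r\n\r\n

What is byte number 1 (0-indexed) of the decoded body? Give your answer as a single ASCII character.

Answer: p

Derivation:
Chunk 1: stream[0..1]='5' size=0x5=5, data at stream[3..8]='xpmtb' -> body[0..5], body so far='xpmtb'
Chunk 2: stream[10..11]='1' size=0x1=1, data at stream[13..14]='n' -> body[5..6], body so far='xpmtbn'
Chunk 3: stream[16..17]='0' size=0 (terminator). Final body='xpmtbn' (6 bytes)
Body byte 1 = 'p'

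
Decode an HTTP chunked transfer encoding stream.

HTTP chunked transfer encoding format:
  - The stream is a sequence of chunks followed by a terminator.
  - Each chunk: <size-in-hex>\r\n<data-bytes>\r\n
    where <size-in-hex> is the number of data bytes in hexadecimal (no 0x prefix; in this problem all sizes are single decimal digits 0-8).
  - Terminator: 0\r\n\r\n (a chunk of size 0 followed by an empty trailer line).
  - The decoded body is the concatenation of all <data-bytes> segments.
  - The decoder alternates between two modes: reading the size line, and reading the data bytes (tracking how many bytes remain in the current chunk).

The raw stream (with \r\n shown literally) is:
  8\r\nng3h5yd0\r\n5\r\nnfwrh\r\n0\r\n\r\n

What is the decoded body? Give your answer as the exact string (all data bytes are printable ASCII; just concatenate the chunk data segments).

Answer: ng3h5yd0nfwrh

Derivation:
Chunk 1: stream[0..1]='8' size=0x8=8, data at stream[3..11]='ng3h5yd0' -> body[0..8], body so far='ng3h5yd0'
Chunk 2: stream[13..14]='5' size=0x5=5, data at stream[16..21]='nfwrh' -> body[8..13], body so far='ng3h5yd0nfwrh'
Chunk 3: stream[23..24]='0' size=0 (terminator). Final body='ng3h5yd0nfwrh' (13 bytes)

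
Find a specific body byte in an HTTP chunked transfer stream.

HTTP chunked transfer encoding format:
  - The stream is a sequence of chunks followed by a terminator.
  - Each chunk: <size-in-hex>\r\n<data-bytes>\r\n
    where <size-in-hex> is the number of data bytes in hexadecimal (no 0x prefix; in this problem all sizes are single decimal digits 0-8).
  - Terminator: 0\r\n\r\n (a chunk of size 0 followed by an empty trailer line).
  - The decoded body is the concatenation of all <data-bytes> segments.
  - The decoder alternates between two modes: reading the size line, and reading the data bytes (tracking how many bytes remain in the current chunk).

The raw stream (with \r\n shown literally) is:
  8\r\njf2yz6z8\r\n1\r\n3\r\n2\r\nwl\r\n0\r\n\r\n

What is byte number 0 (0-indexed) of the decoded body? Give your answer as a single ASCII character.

Chunk 1: stream[0..1]='8' size=0x8=8, data at stream[3..11]='jf2yz6z8' -> body[0..8], body so far='jf2yz6z8'
Chunk 2: stream[13..14]='1' size=0x1=1, data at stream[16..17]='3' -> body[8..9], body so far='jf2yz6z83'
Chunk 3: stream[19..20]='2' size=0x2=2, data at stream[22..24]='wl' -> body[9..11], body so far='jf2yz6z83wl'
Chunk 4: stream[26..27]='0' size=0 (terminator). Final body='jf2yz6z83wl' (11 bytes)
Body byte 0 = 'j'

Answer: j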